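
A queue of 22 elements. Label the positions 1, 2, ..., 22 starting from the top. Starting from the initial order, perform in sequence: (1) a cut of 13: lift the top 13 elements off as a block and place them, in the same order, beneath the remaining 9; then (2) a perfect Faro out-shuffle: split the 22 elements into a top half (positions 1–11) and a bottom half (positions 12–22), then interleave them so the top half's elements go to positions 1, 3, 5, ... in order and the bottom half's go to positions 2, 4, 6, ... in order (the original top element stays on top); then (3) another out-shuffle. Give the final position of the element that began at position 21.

8

Track the element from position 21 forward through each operation:
  after op 1 (cut 13): 21 → 8
  after op 2 (out-shuffle): 8 → 15
  after op 3 (out-shuffle): 15 → 8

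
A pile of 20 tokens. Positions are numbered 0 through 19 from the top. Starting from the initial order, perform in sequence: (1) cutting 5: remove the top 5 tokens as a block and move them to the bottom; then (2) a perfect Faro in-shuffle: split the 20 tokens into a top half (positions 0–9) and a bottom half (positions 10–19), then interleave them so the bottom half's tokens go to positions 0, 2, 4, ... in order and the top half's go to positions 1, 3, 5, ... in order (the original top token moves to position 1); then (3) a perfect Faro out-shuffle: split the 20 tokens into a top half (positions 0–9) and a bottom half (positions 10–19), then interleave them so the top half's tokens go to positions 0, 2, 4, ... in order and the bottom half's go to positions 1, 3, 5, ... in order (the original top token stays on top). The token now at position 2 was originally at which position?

Undo the operations in reverse order, starting from position 2:
  undo op 3 (out-shuffle, from top half): 2 ← 1
  undo op 2 (in-shuffle, from top half): 1 ← 0
  undo op 1 (cut 5): 0 ← 5
So the token at position 2 came from original position 5.

5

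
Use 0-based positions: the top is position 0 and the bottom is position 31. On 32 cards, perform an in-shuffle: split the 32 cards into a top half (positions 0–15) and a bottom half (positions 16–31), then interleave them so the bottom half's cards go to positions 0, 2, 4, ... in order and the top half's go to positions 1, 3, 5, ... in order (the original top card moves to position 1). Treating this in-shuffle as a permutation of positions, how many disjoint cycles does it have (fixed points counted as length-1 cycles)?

4

Trace each unvisited position around until it returns:
(0 1 3 7 15 31 30 28 24 16) (2 5 11 23 14 29 26 20 8 17) (4 9 19 6 13 27 22 12 25 18) (10 21)
4 cycles in total.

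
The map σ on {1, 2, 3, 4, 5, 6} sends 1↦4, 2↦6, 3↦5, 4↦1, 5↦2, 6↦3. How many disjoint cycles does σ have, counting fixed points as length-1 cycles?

Cycle decomposition: (1 4) (2 6 3 5).
2 cycles.

2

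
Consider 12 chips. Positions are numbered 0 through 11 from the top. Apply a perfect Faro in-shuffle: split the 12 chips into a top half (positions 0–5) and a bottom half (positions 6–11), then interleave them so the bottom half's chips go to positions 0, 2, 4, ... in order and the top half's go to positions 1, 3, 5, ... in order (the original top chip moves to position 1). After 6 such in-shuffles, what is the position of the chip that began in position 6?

Track the chip's position through each in-shuffle:
6 → 0 → 1 → 3 → 7 → 2 → 5

5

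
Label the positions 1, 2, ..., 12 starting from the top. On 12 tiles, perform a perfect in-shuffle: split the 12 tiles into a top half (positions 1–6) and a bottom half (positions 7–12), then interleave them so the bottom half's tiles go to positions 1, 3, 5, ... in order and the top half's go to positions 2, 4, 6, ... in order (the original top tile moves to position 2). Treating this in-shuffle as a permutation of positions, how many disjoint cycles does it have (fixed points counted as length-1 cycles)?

Trace each unvisited position around until it returns:
(1 2 4 8 3 6 ... len 12)
1 cycle in total.

1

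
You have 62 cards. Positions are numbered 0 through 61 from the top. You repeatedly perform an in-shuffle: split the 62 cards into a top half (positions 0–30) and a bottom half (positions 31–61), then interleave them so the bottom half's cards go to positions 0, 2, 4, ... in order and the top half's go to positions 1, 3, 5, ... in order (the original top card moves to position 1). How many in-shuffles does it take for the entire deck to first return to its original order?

The in-shuffle permutes the 62 positions with cycle lengths [2, 3, 3, 6, 6, 6, 6, 6, 6, 6, 6, 6].
Every card is home exactly when every cycle has completed a whole number of laps, i.e. after lcm(2, 3, 6) = 6 in-shuffles.

6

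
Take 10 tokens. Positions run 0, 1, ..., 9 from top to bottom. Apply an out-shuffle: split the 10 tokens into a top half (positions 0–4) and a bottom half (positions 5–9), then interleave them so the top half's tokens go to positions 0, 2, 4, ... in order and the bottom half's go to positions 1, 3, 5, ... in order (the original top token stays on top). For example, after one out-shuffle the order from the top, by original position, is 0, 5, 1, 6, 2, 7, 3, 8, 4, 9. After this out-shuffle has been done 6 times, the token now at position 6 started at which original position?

6

Work backwards from position 6, undoing one out-shuffle at a time:
6 ← 3 ← 6 ← 3 ← 6 ← 3 ← 6
So the token now at position 6 started at position 6.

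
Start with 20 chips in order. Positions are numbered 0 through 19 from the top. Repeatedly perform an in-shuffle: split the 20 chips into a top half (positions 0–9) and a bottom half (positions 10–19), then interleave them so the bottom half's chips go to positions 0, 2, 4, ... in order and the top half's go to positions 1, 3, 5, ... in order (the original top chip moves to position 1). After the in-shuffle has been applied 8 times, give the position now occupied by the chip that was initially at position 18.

Track the chip's position through each in-shuffle:
18 → 16 → 12 → 4 → 9 → 19 → 18 → 16 → 12

12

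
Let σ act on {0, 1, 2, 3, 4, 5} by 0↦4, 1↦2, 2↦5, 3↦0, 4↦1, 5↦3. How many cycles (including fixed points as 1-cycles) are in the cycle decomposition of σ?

Cycle decomposition: (0 4 1 2 5 3).
1 cycle.

1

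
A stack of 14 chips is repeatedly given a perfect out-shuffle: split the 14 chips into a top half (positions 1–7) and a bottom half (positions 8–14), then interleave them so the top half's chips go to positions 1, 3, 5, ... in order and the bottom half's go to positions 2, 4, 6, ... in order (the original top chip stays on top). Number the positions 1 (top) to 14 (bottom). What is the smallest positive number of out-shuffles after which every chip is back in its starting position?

The out-shuffle permutes the 14 positions with cycle lengths [1, 1, 12].
Every chip is home exactly when every cycle has completed a whole number of laps, i.e. after lcm(1, 12) = 12 out-shuffles.

12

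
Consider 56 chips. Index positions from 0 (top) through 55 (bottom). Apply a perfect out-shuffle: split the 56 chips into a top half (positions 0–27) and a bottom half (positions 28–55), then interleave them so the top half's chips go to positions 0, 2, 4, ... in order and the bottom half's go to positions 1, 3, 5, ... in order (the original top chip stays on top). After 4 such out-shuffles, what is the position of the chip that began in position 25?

Track the chip's position through each out-shuffle:
25 → 50 → 45 → 35 → 15

15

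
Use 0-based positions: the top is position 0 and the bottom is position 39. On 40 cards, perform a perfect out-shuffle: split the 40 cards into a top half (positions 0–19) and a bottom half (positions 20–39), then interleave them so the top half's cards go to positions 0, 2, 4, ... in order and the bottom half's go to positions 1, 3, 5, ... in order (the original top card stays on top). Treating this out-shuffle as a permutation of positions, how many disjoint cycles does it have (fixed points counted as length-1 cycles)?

Trace each unvisited position around until it returns:
(0) (1 2 4 8 16 32 ... len 12) (3 6 12 24 9 18 ... len 12) (7 14 28 17 34 29 ... len 12) (13 26) (39)
6 cycles in total.

6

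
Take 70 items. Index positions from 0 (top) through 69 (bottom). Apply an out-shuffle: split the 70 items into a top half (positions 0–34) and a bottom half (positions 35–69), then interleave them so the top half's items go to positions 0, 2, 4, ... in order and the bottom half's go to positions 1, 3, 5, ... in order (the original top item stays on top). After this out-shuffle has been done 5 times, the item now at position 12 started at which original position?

Work backwards from position 12, undoing one out-shuffle at a time:
12 ← 6 ← 3 ← 36 ← 18 ← 9
So the item now at position 12 started at position 9.

9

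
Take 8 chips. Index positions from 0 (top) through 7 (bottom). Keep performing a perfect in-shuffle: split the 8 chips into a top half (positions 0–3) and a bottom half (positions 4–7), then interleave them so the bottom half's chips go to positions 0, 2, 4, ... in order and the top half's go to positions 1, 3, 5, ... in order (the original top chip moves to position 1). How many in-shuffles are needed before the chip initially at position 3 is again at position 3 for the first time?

6

Follow position 3 under repeated in-shuffles:
3 → 7 → 6 → 4 → 0 → 1 → 3
It first returns after 6 in-shuffles.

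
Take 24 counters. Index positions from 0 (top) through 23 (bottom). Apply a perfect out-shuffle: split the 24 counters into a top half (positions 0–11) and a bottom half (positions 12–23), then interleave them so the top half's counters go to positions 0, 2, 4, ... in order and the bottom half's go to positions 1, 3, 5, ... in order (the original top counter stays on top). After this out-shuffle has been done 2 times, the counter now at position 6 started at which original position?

13

Work backwards from position 6, undoing one out-shuffle at a time:
6 ← 3 ← 13
So the counter now at position 6 started at position 13.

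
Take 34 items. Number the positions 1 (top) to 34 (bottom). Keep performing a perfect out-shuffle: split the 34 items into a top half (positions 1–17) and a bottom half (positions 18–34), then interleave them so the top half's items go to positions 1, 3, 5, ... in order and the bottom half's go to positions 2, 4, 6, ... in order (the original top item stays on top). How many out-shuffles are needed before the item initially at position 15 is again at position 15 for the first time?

10

Follow position 15 under repeated out-shuffles:
15 → 29 → 24 → 14 → 27 → 20 → 6 → 11 → 21 → 8 → 15
It first returns after 10 out-shuffles.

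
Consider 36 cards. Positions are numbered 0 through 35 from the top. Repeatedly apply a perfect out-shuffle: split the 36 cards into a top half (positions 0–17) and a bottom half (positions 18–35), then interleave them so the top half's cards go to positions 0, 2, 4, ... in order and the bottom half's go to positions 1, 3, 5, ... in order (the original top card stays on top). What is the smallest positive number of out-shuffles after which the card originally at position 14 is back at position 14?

4

Follow position 14 under repeated out-shuffles:
14 → 28 → 21 → 7 → 14
It first returns after 4 out-shuffles.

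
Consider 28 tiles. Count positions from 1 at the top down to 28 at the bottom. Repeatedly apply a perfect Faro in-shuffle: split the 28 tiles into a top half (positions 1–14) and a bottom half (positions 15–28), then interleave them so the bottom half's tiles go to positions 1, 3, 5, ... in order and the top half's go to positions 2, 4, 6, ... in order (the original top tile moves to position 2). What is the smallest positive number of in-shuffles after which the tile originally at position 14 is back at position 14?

28

Follow position 14 under repeated in-shuffles:
14 → 28 → 27 → 25 → 21 → 13 → 26 → 23 → ... → 14 (length 28)
It first returns after 28 in-shuffles.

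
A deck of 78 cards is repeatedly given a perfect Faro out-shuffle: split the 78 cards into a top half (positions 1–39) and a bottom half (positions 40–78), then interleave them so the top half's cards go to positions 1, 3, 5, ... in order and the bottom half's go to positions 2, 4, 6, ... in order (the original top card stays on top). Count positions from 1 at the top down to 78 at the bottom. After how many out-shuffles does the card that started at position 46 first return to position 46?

30

Follow position 46 under repeated out-shuffles:
46 → 14 → 27 → 53 → 28 → 55 → 32 → 63 → ... → 46 (length 30)
It first returns after 30 out-shuffles.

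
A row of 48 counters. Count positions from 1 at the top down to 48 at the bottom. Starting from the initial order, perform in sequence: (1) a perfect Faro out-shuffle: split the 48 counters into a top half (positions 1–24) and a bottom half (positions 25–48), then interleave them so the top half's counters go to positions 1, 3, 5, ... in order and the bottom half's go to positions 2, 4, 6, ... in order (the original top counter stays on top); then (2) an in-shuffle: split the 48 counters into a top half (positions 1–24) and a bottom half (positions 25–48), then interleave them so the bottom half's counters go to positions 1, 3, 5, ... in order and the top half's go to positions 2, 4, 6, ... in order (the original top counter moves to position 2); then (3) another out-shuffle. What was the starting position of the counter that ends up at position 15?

26

Undo the operations in reverse order, starting from position 15:
  undo op 3 (out-shuffle, from top half): 15 ← 8
  undo op 2 (in-shuffle, from top half): 8 ← 4
  undo op 1 (out-shuffle, from bottom half): 4 ← 26
So the counter at position 15 came from original position 26.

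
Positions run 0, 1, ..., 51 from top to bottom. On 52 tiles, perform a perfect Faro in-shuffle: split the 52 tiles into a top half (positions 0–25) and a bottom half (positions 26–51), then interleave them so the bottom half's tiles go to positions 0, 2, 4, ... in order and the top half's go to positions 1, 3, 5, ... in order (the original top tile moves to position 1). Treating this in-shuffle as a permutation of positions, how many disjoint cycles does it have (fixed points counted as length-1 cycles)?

Trace each unvisited position around until it returns:
(0 1 3 7 15 31 ... len 52)
1 cycle in total.

1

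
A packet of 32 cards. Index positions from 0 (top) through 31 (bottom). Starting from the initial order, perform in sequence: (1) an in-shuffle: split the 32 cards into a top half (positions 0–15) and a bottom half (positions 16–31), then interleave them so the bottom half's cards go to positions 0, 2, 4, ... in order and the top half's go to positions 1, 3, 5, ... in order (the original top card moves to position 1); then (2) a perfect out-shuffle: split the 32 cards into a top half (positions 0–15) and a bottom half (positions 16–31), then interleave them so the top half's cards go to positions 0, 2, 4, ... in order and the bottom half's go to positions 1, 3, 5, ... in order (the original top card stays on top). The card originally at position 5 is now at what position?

Track the card from position 5 forward through each operation:
  after op 1 (in-shuffle): 5 → 11
  after op 2 (out-shuffle): 11 → 22

22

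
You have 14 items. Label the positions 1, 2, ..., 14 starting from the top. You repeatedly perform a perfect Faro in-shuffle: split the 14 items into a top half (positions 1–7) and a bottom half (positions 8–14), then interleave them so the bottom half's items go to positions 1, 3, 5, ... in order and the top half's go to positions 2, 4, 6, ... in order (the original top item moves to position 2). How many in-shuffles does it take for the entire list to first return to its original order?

4

The in-shuffle permutes the 14 positions with cycle lengths [2, 4, 4, 4].
Every item is home exactly when every cycle has completed a whole number of laps, i.e. after lcm(2, 4) = 4 in-shuffles.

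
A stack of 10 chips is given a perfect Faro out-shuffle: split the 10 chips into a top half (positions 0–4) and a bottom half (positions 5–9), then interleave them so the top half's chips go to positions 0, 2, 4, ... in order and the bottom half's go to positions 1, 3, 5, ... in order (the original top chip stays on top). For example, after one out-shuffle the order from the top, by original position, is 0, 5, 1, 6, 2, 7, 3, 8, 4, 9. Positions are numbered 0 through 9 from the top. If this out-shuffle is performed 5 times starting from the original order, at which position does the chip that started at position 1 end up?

Track the chip's position through each out-shuffle:
1 → 2 → 4 → 8 → 7 → 5

5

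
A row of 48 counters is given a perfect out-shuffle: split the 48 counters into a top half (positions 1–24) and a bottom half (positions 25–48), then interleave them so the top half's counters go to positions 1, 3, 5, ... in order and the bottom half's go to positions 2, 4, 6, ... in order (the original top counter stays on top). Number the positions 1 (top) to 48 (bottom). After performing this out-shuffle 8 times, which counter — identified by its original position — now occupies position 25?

Work backwards from position 25, undoing one out-shuffle at a time:
25 ← 13 ← 7 ← 4 ← 26 ← 37 ← 19 ← 10 ← 29
So the counter now at position 25 started at position 29.

29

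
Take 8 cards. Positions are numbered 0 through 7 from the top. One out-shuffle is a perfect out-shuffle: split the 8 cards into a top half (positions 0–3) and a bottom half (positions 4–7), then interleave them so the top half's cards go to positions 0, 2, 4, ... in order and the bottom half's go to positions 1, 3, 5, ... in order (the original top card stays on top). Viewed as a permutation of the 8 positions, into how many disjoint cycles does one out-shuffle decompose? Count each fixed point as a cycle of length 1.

4

Trace each unvisited position around until it returns:
(0) (1 2 4) (3 6 5) (7)
4 cycles in total.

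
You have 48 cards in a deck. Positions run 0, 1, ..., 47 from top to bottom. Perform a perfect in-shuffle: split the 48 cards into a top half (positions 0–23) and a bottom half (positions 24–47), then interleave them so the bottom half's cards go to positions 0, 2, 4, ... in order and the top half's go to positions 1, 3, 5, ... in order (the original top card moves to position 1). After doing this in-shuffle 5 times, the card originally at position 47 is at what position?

Track the card's position through each in-shuffle:
47 → 46 → 44 → 40 → 32 → 16

16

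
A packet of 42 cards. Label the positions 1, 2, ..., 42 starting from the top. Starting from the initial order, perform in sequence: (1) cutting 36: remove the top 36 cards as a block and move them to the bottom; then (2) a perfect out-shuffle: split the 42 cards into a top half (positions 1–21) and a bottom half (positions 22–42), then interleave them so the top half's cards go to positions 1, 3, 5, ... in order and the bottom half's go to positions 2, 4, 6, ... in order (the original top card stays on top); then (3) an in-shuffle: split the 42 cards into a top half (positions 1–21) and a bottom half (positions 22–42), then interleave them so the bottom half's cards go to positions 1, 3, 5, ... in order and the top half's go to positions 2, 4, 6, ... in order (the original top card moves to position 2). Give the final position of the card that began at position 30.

Track the card from position 30 forward through each operation:
  after op 1 (cut 36): 30 → 36
  after op 2 (out-shuffle): 36 → 30
  after op 3 (in-shuffle): 30 → 17

17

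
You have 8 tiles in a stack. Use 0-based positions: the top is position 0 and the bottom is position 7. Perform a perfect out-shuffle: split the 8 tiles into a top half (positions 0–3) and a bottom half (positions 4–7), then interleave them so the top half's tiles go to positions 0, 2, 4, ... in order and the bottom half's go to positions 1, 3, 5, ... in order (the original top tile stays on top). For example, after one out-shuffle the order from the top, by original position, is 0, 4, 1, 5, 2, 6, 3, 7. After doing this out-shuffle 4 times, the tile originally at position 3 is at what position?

6

Track the tile's position through each out-shuffle:
3 → 6 → 5 → 3 → 6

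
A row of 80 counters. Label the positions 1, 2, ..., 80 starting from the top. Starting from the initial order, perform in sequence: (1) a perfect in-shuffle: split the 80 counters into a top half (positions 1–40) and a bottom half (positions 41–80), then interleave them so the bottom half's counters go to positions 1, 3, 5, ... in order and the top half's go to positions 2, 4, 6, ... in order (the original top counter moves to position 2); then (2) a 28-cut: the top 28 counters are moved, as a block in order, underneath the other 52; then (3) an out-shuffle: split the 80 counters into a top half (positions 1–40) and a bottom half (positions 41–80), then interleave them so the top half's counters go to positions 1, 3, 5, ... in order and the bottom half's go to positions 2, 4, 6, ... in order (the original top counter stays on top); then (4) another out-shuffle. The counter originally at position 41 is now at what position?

51

Track the counter from position 41 forward through each operation:
  after op 1 (in-shuffle): 41 → 1
  after op 2 (cut 28): 1 → 53
  after op 3 (out-shuffle): 53 → 26
  after op 4 (out-shuffle): 26 → 51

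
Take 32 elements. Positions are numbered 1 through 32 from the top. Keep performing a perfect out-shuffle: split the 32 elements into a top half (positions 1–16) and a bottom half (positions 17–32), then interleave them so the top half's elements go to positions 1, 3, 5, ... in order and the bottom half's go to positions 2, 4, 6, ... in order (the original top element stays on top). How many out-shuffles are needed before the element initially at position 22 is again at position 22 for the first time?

5

Follow position 22 under repeated out-shuffles:
22 → 12 → 23 → 14 → 27 → 22
It first returns after 5 out-shuffles.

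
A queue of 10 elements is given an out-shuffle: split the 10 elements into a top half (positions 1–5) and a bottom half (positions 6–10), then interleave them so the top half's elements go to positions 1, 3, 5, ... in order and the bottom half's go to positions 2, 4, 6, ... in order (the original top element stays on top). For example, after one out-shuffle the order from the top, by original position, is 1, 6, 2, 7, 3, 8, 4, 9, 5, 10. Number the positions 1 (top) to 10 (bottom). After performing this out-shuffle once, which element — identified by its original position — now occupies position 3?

2

Work backwards from position 3, undoing one out-shuffle at a time:
3 ← 2
So the element now at position 3 started at position 2.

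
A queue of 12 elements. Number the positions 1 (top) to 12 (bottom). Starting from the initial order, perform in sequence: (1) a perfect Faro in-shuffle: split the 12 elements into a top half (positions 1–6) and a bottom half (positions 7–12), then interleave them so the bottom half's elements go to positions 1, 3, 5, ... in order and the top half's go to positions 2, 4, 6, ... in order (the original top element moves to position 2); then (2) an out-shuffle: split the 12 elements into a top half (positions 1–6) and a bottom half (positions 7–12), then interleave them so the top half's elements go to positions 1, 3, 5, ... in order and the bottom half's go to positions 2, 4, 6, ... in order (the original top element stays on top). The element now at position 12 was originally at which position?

6

Undo the operations in reverse order, starting from position 12:
  undo op 2 (out-shuffle, from bottom half): 12 ← 12
  undo op 1 (in-shuffle, from top half): 12 ← 6
So the element at position 12 came from original position 6.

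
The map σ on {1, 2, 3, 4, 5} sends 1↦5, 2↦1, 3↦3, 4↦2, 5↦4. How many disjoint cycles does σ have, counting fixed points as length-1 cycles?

Cycle decomposition: (1 5 4 2) (3).
2 cycles.

2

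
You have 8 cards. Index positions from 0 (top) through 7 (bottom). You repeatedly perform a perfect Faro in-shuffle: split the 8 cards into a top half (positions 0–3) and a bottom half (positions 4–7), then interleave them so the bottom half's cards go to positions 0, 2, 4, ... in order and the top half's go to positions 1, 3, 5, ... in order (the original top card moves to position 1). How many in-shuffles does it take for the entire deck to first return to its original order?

The in-shuffle permutes the 8 positions with cycle lengths [2, 6].
Every card is home exactly when every cycle has completed a whole number of laps, i.e. after lcm(2, 6) = 6 in-shuffles.

6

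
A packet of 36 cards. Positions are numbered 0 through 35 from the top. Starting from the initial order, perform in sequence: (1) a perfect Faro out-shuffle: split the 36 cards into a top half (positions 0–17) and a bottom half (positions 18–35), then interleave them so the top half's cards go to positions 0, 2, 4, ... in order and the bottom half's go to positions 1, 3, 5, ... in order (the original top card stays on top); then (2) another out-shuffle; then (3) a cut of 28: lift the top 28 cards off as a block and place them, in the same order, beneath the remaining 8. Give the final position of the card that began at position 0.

Track the card from position 0 forward through each operation:
  after op 1 (out-shuffle): 0 → 0
  after op 2 (out-shuffle): 0 → 0
  after op 3 (cut 28): 0 → 8

8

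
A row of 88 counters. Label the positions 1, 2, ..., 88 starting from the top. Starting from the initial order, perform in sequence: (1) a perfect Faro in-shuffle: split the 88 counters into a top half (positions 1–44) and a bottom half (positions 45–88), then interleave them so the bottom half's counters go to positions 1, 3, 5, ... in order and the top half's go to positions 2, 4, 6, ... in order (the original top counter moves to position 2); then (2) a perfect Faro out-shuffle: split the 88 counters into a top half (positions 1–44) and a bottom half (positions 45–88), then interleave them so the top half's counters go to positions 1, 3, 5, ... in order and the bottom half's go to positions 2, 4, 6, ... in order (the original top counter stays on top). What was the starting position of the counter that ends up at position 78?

Undo the operations in reverse order, starting from position 78:
  undo op 2 (out-shuffle, from bottom half): 78 ← 83
  undo op 1 (in-shuffle, from bottom half): 83 ← 86
So the counter at position 78 came from original position 86.

86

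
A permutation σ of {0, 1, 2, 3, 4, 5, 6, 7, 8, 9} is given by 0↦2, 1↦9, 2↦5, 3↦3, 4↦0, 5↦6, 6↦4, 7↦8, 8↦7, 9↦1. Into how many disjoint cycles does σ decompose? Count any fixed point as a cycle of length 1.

Cycle decomposition: (0 2 5 6 4) (1 9) (3) (7 8).
4 cycles.

4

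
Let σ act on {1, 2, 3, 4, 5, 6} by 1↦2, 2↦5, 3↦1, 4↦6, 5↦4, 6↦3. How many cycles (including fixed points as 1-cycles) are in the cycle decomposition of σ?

1

Cycle decomposition: (1 2 5 4 6 3).
1 cycle.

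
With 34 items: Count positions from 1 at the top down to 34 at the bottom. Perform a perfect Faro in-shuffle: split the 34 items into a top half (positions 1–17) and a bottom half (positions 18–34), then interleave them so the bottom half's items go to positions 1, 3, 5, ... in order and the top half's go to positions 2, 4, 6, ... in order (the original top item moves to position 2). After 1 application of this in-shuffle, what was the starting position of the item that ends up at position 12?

Work backwards from position 12, undoing one in-shuffle at a time:
12 ← 6
So the item now at position 12 started at position 6.

6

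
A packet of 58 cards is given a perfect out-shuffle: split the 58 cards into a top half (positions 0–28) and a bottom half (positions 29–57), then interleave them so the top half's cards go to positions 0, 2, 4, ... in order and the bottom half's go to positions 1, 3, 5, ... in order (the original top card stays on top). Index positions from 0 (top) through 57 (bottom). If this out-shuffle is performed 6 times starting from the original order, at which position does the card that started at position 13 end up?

34

Track the card's position through each out-shuffle:
13 → 26 → 52 → 47 → 37 → 17 → 34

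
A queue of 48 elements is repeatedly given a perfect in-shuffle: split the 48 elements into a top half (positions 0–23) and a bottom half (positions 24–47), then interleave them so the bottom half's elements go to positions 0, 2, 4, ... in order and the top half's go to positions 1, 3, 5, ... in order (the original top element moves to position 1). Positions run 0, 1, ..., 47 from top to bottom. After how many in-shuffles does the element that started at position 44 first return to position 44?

Follow position 44 under repeated in-shuffles:
44 → 40 → 32 → 16 → 33 → 18 → 37 → 26 → ... → 44 (length 21)
It first returns after 21 in-shuffles.

21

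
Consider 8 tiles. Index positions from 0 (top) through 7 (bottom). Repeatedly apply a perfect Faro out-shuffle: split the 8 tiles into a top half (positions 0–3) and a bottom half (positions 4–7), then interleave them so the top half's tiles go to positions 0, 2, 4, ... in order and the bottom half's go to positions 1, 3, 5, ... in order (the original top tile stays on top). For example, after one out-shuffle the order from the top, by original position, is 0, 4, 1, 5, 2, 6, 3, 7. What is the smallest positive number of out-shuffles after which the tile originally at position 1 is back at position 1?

3

Follow position 1 under repeated out-shuffles:
1 → 2 → 4 → 1
It first returns after 3 out-shuffles.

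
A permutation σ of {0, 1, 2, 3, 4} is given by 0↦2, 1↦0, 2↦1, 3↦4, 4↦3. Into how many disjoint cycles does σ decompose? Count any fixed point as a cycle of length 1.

Cycle decomposition: (0 2 1) (3 4).
2 cycles.

2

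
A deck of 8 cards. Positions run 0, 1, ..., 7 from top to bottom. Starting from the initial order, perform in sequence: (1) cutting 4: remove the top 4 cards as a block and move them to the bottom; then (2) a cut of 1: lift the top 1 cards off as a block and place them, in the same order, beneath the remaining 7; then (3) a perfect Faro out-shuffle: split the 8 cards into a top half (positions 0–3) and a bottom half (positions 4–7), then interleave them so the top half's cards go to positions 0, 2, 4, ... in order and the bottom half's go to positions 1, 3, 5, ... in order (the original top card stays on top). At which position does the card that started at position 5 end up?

0

Track the card from position 5 forward through each operation:
  after op 1 (cut 4): 5 → 1
  after op 2 (cut 1): 1 → 0
  after op 3 (out-shuffle): 0 → 0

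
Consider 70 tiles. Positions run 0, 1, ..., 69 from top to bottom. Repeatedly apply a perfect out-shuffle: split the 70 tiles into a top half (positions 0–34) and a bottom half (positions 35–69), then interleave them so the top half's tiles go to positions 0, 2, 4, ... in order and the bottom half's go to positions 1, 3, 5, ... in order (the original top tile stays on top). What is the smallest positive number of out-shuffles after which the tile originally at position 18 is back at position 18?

Follow position 18 under repeated out-shuffles:
18 → 36 → 3 → 6 → 12 → 24 → 48 → 27 → 54 → 39 → 9 → 18
It first returns after 11 out-shuffles.

11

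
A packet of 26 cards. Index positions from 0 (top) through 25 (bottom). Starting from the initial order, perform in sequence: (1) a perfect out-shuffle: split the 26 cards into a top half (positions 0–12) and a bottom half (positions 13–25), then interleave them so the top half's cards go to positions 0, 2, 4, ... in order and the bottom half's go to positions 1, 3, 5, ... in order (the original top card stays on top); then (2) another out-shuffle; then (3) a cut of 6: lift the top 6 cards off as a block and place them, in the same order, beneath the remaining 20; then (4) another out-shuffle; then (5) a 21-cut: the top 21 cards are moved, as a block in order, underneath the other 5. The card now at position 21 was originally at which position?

Undo the operations in reverse order, starting from position 21:
  undo op 5 (cut 21): 21 ← 16
  undo op 4 (out-shuffle, from top half): 16 ← 8
  undo op 3 (cut 6): 8 ← 14
  undo op 2 (out-shuffle, from top half): 14 ← 7
  undo op 1 (out-shuffle, from bottom half): 7 ← 16
So the card at position 21 came from original position 16.

16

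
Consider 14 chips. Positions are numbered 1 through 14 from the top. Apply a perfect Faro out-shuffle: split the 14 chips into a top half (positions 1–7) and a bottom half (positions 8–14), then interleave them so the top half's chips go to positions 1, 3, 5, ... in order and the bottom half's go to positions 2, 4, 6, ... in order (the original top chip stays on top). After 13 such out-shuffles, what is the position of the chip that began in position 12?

Track position through each out-shuffle: 12 → 10 → 6 → 11 → 8 → ... (continuing for 13 shuffles total) → 10.

10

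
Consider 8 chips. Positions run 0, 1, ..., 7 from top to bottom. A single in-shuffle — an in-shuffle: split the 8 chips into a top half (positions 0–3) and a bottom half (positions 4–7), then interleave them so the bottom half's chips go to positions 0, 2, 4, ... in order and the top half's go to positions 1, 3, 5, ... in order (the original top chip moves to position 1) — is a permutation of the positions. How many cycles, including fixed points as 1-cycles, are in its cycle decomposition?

2

Trace each unvisited position around until it returns:
(0 1 3 7 6 4) (2 5)
2 cycles in total.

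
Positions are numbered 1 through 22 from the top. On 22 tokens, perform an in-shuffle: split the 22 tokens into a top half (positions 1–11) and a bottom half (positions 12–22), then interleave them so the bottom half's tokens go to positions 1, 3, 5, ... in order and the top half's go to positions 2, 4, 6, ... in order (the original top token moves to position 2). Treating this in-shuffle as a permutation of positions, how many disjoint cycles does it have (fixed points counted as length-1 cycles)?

Trace each unvisited position around until it returns:
(1 2 4 8 16 9 ... len 11) (5 10 20 17 11 22 ... len 11)
2 cycles in total.

2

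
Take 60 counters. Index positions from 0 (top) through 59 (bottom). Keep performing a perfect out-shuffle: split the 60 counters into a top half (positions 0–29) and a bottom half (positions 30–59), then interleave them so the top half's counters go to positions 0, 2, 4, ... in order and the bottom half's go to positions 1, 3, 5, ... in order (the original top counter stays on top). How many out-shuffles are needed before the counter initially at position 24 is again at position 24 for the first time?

58

Follow position 24 under repeated out-shuffles:
24 → 48 → 37 → 15 → 30 → 1 → 2 → 4 → ... → 24 (length 58)
It first returns after 58 out-shuffles.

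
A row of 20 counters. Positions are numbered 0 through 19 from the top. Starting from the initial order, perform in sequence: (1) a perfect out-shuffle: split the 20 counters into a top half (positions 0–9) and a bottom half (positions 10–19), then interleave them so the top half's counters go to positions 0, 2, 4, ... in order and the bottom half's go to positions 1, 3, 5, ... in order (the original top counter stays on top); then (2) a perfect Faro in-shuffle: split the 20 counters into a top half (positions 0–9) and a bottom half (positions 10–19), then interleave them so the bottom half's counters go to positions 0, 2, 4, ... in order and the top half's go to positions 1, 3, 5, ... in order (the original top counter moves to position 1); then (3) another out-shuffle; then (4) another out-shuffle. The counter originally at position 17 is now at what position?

Track the counter from position 17 forward through each operation:
  after op 1 (out-shuffle): 17 → 15
  after op 2 (in-shuffle): 15 → 10
  after op 3 (out-shuffle): 10 → 1
  after op 4 (out-shuffle): 1 → 2

2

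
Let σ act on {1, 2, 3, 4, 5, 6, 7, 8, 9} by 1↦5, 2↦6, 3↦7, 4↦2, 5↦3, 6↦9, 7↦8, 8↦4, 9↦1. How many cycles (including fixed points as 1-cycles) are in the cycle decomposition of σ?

Cycle decomposition: (1 5 3 7 8 4 2 6 9).
1 cycle.

1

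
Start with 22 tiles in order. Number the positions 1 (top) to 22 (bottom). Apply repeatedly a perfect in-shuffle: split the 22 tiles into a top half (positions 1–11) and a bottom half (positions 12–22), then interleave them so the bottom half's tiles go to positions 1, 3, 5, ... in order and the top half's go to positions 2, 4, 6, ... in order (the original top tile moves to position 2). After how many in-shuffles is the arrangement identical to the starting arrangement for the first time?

The in-shuffle permutes the 22 positions with cycle lengths [11, 11].
Every tile is home exactly when every cycle has completed a whole number of laps, i.e. after lcm(11) = 11 in-shuffles.

11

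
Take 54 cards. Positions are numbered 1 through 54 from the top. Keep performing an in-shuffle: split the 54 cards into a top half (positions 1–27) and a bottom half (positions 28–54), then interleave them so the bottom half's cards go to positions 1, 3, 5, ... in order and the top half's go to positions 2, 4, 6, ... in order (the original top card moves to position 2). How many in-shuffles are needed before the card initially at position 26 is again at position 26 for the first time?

20

Follow position 26 under repeated in-shuffles:
26 → 52 → 49 → 43 → 31 → 7 → 14 → 28 → 1 → 2 → 4 → 8 → 16 → 32 → 9 → 18 → 36 → 17 → 34 → 13 → 26
It first returns after 20 in-shuffles.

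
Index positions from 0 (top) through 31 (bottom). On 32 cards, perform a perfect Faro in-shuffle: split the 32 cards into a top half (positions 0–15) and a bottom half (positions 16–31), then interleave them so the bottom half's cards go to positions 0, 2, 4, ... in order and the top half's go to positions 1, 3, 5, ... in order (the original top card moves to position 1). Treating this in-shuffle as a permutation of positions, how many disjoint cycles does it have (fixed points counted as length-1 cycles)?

Trace each unvisited position around until it returns:
(0 1 3 7 15 31 30 28 24 16) (2 5 11 23 14 29 26 20 8 17) (4 9 19 6 13 27 22 12 25 18) (10 21)
4 cycles in total.

4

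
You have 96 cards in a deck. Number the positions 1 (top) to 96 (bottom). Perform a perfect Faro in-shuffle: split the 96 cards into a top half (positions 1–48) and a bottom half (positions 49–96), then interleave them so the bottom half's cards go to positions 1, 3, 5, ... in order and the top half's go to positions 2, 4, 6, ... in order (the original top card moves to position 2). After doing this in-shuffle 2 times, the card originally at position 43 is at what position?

75

Track the card's position through each in-shuffle:
43 → 86 → 75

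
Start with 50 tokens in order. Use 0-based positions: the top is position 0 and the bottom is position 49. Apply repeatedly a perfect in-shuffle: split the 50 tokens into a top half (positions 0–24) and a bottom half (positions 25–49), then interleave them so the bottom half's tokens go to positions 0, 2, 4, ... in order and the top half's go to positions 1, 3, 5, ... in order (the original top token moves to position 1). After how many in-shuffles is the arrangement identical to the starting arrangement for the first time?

The in-shuffle permutes the 50 positions with cycle lengths [2, 8, 8, 8, 8, 8, 8].
Every token is home exactly when every cycle has completed a whole number of laps, i.e. after lcm(2, 8) = 8 in-shuffles.

8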